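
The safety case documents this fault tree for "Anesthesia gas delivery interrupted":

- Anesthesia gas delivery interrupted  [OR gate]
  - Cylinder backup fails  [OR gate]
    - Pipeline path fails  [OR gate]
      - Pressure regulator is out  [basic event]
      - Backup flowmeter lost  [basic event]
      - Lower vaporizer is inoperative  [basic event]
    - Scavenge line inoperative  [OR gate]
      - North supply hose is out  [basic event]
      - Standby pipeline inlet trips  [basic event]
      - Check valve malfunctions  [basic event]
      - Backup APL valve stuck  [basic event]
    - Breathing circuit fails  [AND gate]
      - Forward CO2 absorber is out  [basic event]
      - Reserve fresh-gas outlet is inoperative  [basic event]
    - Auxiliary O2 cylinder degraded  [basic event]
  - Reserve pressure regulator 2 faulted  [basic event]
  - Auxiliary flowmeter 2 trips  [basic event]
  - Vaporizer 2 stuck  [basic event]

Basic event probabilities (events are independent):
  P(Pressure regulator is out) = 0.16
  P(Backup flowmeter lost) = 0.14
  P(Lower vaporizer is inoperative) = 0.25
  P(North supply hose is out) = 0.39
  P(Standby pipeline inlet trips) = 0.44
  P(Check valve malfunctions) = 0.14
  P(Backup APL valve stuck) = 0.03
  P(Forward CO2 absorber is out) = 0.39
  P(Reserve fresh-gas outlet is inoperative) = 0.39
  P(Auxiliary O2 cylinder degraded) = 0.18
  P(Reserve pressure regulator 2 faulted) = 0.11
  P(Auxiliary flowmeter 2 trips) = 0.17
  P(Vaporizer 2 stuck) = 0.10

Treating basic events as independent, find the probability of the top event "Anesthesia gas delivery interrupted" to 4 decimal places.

P(Pipeline path fails) [OR] = 1 − (1−0.16) × (1−0.14) × (1−0.25) = 0.458200
P(Scavenge line inoperative) [OR] = 1 − (1−0.39) × (1−0.44) × (1−0.14) × (1−0.03) = 0.715037
P(Breathing circuit fails) [AND] = 0.39 × 0.39 = 0.152100
P(Cylinder backup fails) [OR] = 1 − (1−0.458200) × (1−0.715037) × (1−0.152100) × (1−0.18) = 0.892654
P(Anesthesia gas delivery interrupted) [OR] = 1 − (1−0.892654) × (1−0.11) × (1−0.17) × (1−0.10) = 0.928633
Rounded to 4 decimal places: P(Anesthesia gas delivery interrupted) ≈ 0.9286.

0.9286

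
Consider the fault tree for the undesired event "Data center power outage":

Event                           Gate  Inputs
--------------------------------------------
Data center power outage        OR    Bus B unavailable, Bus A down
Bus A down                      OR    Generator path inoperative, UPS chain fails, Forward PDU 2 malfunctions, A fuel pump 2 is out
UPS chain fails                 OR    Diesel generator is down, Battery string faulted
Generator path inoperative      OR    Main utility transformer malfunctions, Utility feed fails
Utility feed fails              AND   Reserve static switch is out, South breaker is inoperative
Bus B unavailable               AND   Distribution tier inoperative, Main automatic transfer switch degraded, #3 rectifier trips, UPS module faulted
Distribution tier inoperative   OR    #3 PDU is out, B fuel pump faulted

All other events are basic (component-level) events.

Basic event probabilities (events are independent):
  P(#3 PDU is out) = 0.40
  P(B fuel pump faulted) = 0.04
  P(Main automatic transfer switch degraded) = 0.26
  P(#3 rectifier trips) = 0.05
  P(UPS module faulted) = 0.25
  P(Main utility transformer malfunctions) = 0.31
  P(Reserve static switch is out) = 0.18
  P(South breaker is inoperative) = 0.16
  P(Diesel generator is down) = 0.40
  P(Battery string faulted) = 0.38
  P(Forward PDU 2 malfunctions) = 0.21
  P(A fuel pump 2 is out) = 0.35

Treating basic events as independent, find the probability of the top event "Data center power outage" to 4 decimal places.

P(Distribution tier inoperative) [OR] = 1 − (1−0.40) × (1−0.04) = 0.424000
P(Bus B unavailable) [AND] = 0.424000 × 0.26 × 0.05 × 0.25 = 0.001378
P(Utility feed fails) [AND] = 0.18 × 0.16 = 0.028800
P(Generator path inoperative) [OR] = 1 − (1−0.31) × (1−0.028800) = 0.329872
P(UPS chain fails) [OR] = 1 − (1−0.40) × (1−0.38) = 0.628000
P(Bus A down) [OR] = 1 − (1−0.329872) × (1−0.628000) × (1−0.21) × (1−0.35) = 0.871991
P(Data center power outage) [OR] = 1 − (1−0.001378) × (1−0.871991) = 0.872167
Rounded to 4 decimal places: P(Data center power outage) ≈ 0.8722.

0.8722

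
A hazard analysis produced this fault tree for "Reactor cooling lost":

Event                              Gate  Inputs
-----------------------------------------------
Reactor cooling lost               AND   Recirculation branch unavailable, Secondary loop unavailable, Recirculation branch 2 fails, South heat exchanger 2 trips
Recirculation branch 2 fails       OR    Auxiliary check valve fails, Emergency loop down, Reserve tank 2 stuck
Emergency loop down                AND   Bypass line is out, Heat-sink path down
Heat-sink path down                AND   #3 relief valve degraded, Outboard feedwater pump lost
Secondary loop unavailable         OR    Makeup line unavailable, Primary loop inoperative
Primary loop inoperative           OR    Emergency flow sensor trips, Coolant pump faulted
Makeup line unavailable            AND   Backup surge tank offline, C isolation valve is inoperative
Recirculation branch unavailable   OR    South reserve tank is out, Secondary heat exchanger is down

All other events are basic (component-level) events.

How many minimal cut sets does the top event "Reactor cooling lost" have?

Recirculation branch unavailable [OR]: union of children's cut sets → 2 cut set(s).
Makeup line unavailable [AND]: one cut set from each child combined → 1 × 1 = 1 cut set(s).
Primary loop inoperative [OR]: union of children's cut sets → 2 cut set(s).
Secondary loop unavailable [OR]: union of children's cut sets → 3 cut set(s).
Heat-sink path down [AND]: one cut set from each child combined → 1 × 1 = 1 cut set(s).
Emergency loop down [AND]: one cut set from each child combined → 1 × 1 = 1 cut set(s).
Recirculation branch 2 fails [OR]: union of children's cut sets → 3 cut set(s).
Reactor cooling lost [AND]: one cut set from each child combined → 2 × 3 × 3 × 1 = 18 cut set(s).

18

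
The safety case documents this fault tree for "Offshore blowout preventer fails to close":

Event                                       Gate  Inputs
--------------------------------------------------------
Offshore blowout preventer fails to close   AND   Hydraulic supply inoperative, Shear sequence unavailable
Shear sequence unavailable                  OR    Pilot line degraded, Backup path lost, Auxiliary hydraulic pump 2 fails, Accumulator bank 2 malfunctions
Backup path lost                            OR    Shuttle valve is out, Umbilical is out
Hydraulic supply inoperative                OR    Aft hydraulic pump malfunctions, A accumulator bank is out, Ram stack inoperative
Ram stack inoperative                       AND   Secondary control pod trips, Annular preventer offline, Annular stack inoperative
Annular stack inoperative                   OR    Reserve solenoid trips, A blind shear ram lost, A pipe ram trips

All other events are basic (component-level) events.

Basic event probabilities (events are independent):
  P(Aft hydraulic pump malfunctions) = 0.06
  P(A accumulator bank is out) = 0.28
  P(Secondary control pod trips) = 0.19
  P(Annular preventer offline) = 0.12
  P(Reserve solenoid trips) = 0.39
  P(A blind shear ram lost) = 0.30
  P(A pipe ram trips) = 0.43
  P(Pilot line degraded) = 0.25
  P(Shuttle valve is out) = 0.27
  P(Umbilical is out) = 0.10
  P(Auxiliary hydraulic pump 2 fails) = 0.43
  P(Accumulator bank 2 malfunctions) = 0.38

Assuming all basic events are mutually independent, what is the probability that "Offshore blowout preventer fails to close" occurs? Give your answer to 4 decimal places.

P(Annular stack inoperative) [OR] = 1 − (1−0.39) × (1−0.30) × (1−0.43) = 0.756610
P(Ram stack inoperative) [AND] = 0.19 × 0.12 × 0.756610 = 0.017251
P(Hydraulic supply inoperative) [OR] = 1 − (1−0.06) × (1−0.28) × (1−0.017251) = 0.334875
P(Backup path lost) [OR] = 1 − (1−0.27) × (1−0.10) = 0.343000
P(Shear sequence unavailable) [OR] = 1 − (1−0.25) × (1−0.343000) × (1−0.43) × (1−0.38) = 0.825862
P(Offshore blowout preventer fails to close) [AND] = 0.334875 × 0.825862 = 0.276561
Rounded to 4 decimal places: P(Offshore blowout preventer fails to close) ≈ 0.2766.

0.2766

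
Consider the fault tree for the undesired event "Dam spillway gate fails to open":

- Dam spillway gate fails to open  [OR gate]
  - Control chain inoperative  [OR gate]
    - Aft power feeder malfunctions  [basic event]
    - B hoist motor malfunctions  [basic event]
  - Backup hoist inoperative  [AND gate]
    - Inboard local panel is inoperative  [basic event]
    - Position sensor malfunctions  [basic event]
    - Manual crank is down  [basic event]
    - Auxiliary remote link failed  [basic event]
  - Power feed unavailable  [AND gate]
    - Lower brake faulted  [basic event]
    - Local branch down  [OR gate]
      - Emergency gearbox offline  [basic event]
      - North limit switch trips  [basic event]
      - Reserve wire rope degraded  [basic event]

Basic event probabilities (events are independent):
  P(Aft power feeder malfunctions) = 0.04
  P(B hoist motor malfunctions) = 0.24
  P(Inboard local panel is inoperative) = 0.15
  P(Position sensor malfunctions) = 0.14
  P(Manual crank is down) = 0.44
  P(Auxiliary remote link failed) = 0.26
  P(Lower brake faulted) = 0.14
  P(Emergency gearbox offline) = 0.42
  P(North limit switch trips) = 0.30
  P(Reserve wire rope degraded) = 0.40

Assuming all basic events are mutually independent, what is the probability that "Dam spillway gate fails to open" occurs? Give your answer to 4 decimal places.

P(Control chain inoperative) [OR] = 1 − (1−0.04) × (1−0.24) = 0.270400
P(Backup hoist inoperative) [AND] = 0.15 × 0.14 × 0.44 × 0.26 = 0.002402
P(Local branch down) [OR] = 1 − (1−0.42) × (1−0.30) × (1−0.40) = 0.756400
P(Power feed unavailable) [AND] = 0.14 × 0.756400 = 0.105896
P(Dam spillway gate fails to open) [OR] = 1 − (1−0.270400) × (1−0.002402) × (1−0.105896) = 0.349229
Rounded to 4 decimal places: P(Dam spillway gate fails to open) ≈ 0.3492.

0.3492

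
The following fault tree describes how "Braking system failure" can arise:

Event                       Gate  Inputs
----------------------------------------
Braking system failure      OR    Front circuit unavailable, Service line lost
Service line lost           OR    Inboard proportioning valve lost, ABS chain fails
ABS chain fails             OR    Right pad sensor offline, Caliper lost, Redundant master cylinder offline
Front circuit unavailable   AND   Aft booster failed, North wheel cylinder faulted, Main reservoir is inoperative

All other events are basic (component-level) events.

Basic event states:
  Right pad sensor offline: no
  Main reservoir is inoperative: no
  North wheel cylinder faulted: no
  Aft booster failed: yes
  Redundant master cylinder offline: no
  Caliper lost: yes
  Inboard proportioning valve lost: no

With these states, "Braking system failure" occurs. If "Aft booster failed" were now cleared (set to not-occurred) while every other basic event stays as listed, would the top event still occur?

Yes

Counterfactual: set "Aft booster failed" to not occurred.
Front circuit unavailable [AND]: Aft booster failed=not, North wheel cylinder faulted=not, Main reservoir is inoperative=not → not all inputs occur → does not occur.
ABS chain fails [OR]: Right pad sensor offline=not, Caliper lost=occurs, Redundant master cylinder offline=not → at least one input occurs → occurs.
Service line lost [OR]: Inboard proportioning valve lost=not, ABS chain fails=occurs → at least one input occurs → occurs.
Braking system failure [OR]: Front circuit unavailable=not, Service line lost=occurs → at least one input occurs → occurs.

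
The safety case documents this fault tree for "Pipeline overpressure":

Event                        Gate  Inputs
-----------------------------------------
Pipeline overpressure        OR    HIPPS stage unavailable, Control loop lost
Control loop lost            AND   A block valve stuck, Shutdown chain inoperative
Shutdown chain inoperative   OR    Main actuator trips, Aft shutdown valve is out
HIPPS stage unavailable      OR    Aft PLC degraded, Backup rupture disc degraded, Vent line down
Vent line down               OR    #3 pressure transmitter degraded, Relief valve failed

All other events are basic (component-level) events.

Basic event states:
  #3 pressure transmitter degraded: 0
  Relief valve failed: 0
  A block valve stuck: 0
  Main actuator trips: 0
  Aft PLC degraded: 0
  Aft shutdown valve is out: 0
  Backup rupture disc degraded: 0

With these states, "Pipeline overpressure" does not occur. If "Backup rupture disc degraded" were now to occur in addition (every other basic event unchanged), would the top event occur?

Yes

Counterfactual: set "Backup rupture disc degraded" to occurred.
Vent line down [OR]: #3 pressure transmitter degraded=not, Relief valve failed=not → no input occurs → does not occur.
HIPPS stage unavailable [OR]: Aft PLC degraded=not, Backup rupture disc degraded=occurs, Vent line down=not → at least one input occurs → occurs.
Shutdown chain inoperative [OR]: Main actuator trips=not, Aft shutdown valve is out=not → no input occurs → does not occur.
Control loop lost [AND]: A block valve stuck=not, Shutdown chain inoperative=not → not all inputs occur → does not occur.
Pipeline overpressure [OR]: HIPPS stage unavailable=occurs, Control loop lost=not → at least one input occurs → occurs.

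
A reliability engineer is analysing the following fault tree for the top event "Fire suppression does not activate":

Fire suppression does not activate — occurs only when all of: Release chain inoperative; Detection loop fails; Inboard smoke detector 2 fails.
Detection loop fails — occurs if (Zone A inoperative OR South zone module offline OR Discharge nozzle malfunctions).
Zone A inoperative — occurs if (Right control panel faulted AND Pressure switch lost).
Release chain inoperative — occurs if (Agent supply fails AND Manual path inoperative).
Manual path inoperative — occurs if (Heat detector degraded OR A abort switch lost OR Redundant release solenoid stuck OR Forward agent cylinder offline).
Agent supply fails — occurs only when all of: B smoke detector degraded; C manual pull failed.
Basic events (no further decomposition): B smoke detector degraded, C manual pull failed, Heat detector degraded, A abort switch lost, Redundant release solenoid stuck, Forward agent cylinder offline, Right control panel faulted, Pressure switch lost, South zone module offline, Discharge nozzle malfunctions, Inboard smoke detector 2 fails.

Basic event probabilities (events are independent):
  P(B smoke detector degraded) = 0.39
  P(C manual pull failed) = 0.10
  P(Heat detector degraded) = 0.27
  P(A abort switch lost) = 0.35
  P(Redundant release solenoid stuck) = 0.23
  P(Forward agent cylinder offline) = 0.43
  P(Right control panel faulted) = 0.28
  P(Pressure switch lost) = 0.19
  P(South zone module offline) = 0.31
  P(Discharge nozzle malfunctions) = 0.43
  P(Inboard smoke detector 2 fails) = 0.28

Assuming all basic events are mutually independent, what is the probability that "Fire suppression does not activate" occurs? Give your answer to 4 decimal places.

P(Agent supply fails) [AND] = 0.39 × 0.10 = 0.039000
P(Manual path inoperative) [OR] = 1 − (1−0.27) × (1−0.35) × (1−0.23) × (1−0.43) = 0.791742
P(Release chain inoperative) [AND] = 0.039000 × 0.791742 = 0.030878
P(Zone A inoperative) [AND] = 0.28 × 0.19 = 0.053200
P(Detection loop fails) [OR] = 1 − (1−0.053200) × (1−0.31) × (1−0.43) = 0.627624
P(Fire suppression does not activate) [AND] = 0.030878 × 0.627624 × 0.28 = 0.005426
Rounded to 4 decimal places: P(Fire suppression does not activate) ≈ 0.0054.

0.0054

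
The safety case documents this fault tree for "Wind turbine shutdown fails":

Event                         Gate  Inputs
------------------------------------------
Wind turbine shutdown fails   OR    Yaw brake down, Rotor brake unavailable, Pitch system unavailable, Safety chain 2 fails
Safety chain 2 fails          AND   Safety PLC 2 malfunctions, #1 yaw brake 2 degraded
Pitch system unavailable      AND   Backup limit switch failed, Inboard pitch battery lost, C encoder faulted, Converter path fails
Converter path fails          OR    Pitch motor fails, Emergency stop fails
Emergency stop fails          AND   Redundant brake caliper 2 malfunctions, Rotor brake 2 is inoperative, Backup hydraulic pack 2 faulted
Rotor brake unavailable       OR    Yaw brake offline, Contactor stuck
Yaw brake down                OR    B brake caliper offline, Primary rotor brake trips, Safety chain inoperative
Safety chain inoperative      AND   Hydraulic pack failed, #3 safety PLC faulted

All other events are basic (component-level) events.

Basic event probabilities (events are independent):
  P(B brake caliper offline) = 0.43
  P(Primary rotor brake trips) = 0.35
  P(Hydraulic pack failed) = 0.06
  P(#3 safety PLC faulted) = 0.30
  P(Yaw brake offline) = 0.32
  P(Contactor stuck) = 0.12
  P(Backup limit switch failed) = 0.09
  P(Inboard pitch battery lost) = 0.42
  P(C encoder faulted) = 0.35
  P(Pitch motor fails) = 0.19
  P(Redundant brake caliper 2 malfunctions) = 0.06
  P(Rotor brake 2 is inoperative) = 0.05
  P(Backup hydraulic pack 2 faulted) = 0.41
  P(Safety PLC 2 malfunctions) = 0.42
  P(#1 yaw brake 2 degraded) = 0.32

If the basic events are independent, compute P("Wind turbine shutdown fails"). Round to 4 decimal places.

P(Safety chain inoperative) [AND] = 0.06 × 0.30 = 0.018000
P(Yaw brake down) [OR] = 1 − (1−0.43) × (1−0.35) × (1−0.018000) = 0.636169
P(Rotor brake unavailable) [OR] = 1 − (1−0.32) × (1−0.12) = 0.401600
P(Emergency stop fails) [AND] = 0.06 × 0.05 × 0.41 = 0.001230
P(Converter path fails) [OR] = 1 − (1−0.19) × (1−0.001230) = 0.190996
P(Pitch system unavailable) [AND] = 0.09 × 0.42 × 0.35 × 0.190996 = 0.002527
P(Safety chain 2 fails) [AND] = 0.42 × 0.32 = 0.134400
P(Wind turbine shutdown fails) [OR] = 1 − (1−0.636169) × (1−0.401600) × (1−0.002527) × (1−0.134400) = 0.812021
Rounded to 4 decimal places: P(Wind turbine shutdown fails) ≈ 0.8120.

0.8120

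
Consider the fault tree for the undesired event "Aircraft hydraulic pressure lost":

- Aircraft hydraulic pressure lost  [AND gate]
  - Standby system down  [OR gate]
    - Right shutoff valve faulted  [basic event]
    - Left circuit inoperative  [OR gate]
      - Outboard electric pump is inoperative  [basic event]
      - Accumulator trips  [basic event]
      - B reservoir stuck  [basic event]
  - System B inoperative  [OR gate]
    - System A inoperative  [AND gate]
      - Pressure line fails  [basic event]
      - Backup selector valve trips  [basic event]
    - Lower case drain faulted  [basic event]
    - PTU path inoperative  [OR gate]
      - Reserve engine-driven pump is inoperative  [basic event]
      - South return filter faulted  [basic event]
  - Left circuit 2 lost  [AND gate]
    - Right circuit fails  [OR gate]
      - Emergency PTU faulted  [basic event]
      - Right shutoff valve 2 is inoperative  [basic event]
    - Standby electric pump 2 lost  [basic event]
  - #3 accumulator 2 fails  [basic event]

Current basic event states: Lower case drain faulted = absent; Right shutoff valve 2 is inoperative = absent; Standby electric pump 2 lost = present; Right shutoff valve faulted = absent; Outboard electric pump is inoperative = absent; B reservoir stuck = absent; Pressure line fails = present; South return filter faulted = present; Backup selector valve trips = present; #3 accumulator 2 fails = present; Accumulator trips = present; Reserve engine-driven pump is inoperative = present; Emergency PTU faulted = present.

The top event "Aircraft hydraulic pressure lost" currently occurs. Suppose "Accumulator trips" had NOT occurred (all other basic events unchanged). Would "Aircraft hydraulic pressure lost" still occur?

Counterfactual: set "Accumulator trips" to not occurred.
Left circuit inoperative [OR]: Outboard electric pump is inoperative=not, Accumulator trips=not, B reservoir stuck=not → no input occurs → does not occur.
Standby system down [OR]: Right shutoff valve faulted=not, Left circuit inoperative=not → no input occurs → does not occur.
System A inoperative [AND]: Pressure line fails=occurs, Backup selector valve trips=occurs → all inputs occur → occurs.
PTU path inoperative [OR]: Reserve engine-driven pump is inoperative=occurs, South return filter faulted=occurs → at least one input occurs → occurs.
System B inoperative [OR]: System A inoperative=occurs, Lower case drain faulted=not, PTU path inoperative=occurs → at least one input occurs → occurs.
Right circuit fails [OR]: Emergency PTU faulted=occurs, Right shutoff valve 2 is inoperative=not → at least one input occurs → occurs.
Left circuit 2 lost [AND]: Right circuit fails=occurs, Standby electric pump 2 lost=occurs → all inputs occur → occurs.
Aircraft hydraulic pressure lost [AND]: Standby system down=not, System B inoperative=occurs, Left circuit 2 lost=occurs, #3 accumulator 2 fails=occurs → not all inputs occur → does not occur.

No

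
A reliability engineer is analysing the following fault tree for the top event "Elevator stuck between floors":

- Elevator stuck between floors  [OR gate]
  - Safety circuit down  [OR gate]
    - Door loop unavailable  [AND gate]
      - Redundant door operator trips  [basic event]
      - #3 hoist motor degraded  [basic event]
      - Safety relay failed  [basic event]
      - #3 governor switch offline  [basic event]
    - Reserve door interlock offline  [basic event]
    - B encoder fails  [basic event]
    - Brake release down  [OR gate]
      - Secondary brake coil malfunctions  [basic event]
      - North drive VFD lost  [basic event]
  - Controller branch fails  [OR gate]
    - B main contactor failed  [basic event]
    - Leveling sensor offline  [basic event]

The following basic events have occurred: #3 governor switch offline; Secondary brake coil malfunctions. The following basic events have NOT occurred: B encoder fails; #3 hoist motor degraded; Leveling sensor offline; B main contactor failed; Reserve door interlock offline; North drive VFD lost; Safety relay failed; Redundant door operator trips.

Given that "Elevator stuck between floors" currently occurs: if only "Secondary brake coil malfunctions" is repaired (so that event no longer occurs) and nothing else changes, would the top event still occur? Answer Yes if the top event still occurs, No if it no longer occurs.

No

Counterfactual: set "Secondary brake coil malfunctions" to not occurred.
Door loop unavailable [AND]: Redundant door operator trips=not, #3 hoist motor degraded=not, Safety relay failed=not, #3 governor switch offline=occurs → not all inputs occur → does not occur.
Brake release down [OR]: Secondary brake coil malfunctions=not, North drive VFD lost=not → no input occurs → does not occur.
Safety circuit down [OR]: Door loop unavailable=not, Reserve door interlock offline=not, B encoder fails=not, Brake release down=not → no input occurs → does not occur.
Controller branch fails [OR]: B main contactor failed=not, Leveling sensor offline=not → no input occurs → does not occur.
Elevator stuck between floors [OR]: Safety circuit down=not, Controller branch fails=not → no input occurs → does not occur.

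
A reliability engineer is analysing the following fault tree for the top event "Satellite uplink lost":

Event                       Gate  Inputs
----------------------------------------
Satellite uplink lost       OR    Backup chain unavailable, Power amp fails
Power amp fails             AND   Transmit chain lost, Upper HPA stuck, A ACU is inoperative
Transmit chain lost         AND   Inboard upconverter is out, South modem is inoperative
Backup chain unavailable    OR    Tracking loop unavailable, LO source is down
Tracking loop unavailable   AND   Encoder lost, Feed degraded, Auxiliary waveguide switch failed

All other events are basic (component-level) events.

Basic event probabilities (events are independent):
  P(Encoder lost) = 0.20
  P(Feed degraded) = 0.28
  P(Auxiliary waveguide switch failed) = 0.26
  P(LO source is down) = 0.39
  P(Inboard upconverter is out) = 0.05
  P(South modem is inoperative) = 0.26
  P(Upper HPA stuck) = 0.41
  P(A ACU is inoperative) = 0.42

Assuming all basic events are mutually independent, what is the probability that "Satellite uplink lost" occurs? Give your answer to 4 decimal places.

P(Tracking loop unavailable) [AND] = 0.20 × 0.28 × 0.26 = 0.014560
P(Backup chain unavailable) [OR] = 1 − (1−0.014560) × (1−0.39) = 0.398882
P(Transmit chain lost) [AND] = 0.05 × 0.26 = 0.013000
P(Power amp fails) [AND] = 0.013000 × 0.41 × 0.42 = 0.002239
P(Satellite uplink lost) [OR] = 1 − (1−0.398882) × (1−0.002239) = 0.400228
Rounded to 4 decimal places: P(Satellite uplink lost) ≈ 0.4002.

0.4002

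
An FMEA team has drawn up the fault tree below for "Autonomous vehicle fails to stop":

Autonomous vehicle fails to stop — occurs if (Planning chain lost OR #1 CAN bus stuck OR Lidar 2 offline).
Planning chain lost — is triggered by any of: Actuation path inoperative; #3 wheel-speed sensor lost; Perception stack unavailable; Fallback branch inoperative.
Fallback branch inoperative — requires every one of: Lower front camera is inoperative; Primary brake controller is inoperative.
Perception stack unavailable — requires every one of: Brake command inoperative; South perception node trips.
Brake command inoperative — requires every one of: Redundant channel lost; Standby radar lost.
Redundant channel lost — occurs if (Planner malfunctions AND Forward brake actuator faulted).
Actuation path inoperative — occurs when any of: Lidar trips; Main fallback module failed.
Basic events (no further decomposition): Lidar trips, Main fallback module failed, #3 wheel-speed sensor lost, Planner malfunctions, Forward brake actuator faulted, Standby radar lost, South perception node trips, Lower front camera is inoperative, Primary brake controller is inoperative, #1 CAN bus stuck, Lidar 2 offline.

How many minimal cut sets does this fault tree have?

7

Actuation path inoperative [OR]: union of children's cut sets → 2 cut set(s).
Redundant channel lost [AND]: one cut set from each child combined → 1 × 1 = 1 cut set(s).
Brake command inoperative [AND]: one cut set from each child combined → 1 × 1 = 1 cut set(s).
Perception stack unavailable [AND]: one cut set from each child combined → 1 × 1 = 1 cut set(s).
Fallback branch inoperative [AND]: one cut set from each child combined → 1 × 1 = 1 cut set(s).
Planning chain lost [OR]: union of children's cut sets → 5 cut set(s).
Autonomous vehicle fails to stop [OR]: union of children's cut sets → 7 cut set(s).
Minimal cut sets: {Lidar trips}; {Main fallback module failed}; {#3 wheel-speed sensor lost}; {Forward brake actuator faulted, Planner malfunctions, South perception node trips, Standby radar lost}; {Lower front camera is inoperative, Primary brake controller is inoperative}; {#1 CAN bus stuck}; {Lidar 2 offline}.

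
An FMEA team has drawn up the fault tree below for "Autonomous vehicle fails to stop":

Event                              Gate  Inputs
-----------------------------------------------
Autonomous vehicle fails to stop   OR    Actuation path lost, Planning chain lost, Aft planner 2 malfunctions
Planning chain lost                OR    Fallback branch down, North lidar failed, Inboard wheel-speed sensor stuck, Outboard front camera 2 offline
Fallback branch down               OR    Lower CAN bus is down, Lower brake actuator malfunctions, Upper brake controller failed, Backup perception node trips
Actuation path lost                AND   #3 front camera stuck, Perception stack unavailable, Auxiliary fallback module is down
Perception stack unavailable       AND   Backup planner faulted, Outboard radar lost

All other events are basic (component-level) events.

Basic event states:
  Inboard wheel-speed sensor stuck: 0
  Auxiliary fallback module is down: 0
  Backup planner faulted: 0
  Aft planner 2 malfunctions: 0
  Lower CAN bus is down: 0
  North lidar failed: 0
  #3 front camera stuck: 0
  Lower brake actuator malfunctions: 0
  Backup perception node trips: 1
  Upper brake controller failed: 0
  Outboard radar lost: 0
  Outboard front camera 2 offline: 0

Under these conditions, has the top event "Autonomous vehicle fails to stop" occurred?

Yes

Perception stack unavailable [AND]: Backup planner faulted=not, Outboard radar lost=not → not all inputs occur → does not occur.
Actuation path lost [AND]: #3 front camera stuck=not, Perception stack unavailable=not, Auxiliary fallback module is down=not → not all inputs occur → does not occur.
Fallback branch down [OR]: Lower CAN bus is down=not, Lower brake actuator malfunctions=not, Upper brake controller failed=not, Backup perception node trips=occurs → at least one input occurs → occurs.
Planning chain lost [OR]: Fallback branch down=occurs, North lidar failed=not, Inboard wheel-speed sensor stuck=not, Outboard front camera 2 offline=not → at least one input occurs → occurs.
Autonomous vehicle fails to stop [OR]: Actuation path lost=not, Planning chain lost=occurs, Aft planner 2 malfunctions=not → at least one input occurs → occurs.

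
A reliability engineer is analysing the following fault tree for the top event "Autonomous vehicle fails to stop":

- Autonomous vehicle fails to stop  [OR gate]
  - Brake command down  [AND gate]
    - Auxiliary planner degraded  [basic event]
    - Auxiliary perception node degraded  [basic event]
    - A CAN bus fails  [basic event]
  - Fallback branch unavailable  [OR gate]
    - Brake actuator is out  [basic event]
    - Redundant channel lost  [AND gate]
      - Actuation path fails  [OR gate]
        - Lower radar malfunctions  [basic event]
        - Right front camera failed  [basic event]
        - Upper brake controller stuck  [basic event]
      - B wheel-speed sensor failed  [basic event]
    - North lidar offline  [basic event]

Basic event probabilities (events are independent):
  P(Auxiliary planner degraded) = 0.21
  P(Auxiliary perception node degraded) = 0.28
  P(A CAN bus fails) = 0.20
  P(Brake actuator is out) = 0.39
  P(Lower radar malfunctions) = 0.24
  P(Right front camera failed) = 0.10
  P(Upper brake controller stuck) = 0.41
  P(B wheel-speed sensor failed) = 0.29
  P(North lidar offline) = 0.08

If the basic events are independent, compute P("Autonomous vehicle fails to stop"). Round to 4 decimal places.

P(Brake command down) [AND] = 0.21 × 0.28 × 0.20 = 0.011760
P(Actuation path fails) [OR] = 1 − (1−0.24) × (1−0.10) × (1−0.41) = 0.596440
P(Redundant channel lost) [AND] = 0.596440 × 0.29 = 0.172968
P(Fallback branch unavailable) [OR] = 1 − (1−0.39) × (1−0.172968) × (1−0.08) = 0.535870
P(Autonomous vehicle fails to stop) [OR] = 1 − (1−0.011760) × (1−0.535870) = 0.541328
Rounded to 4 decimal places: P(Autonomous vehicle fails to stop) ≈ 0.5413.

0.5413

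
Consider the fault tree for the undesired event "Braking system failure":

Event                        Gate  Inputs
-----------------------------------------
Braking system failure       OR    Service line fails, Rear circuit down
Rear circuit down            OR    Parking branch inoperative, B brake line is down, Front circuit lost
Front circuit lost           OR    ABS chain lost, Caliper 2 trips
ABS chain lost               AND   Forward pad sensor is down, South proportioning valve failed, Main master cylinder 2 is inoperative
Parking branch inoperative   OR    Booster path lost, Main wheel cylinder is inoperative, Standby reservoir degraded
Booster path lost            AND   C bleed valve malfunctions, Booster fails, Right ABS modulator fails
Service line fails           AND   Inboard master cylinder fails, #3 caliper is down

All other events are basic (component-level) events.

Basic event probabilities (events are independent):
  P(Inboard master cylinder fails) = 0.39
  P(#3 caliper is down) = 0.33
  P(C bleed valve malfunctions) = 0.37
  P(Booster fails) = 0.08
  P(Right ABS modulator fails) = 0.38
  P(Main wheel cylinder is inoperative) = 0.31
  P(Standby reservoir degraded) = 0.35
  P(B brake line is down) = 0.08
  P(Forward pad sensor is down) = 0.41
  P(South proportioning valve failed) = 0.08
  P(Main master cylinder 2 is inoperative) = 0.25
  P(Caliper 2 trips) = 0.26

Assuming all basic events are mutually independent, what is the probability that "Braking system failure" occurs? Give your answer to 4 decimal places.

0.7391

P(Service line fails) [AND] = 0.39 × 0.33 = 0.128700
P(Booster path lost) [AND] = 0.37 × 0.08 × 0.38 = 0.011248
P(Parking branch inoperative) [OR] = 1 − (1−0.011248) × (1−0.31) × (1−0.35) = 0.556545
P(ABS chain lost) [AND] = 0.41 × 0.08 × 0.25 = 0.008200
P(Front circuit lost) [OR] = 1 − (1−0.008200) × (1−0.26) = 0.266068
P(Rear circuit down) [OR] = 1 − (1−0.556545) × (1−0.08) × (1−0.266068) = 0.700571
P(Braking system failure) [OR] = 1 − (1−0.128700) × (1−0.700571) = 0.739108
Rounded to 4 decimal places: P(Braking system failure) ≈ 0.7391.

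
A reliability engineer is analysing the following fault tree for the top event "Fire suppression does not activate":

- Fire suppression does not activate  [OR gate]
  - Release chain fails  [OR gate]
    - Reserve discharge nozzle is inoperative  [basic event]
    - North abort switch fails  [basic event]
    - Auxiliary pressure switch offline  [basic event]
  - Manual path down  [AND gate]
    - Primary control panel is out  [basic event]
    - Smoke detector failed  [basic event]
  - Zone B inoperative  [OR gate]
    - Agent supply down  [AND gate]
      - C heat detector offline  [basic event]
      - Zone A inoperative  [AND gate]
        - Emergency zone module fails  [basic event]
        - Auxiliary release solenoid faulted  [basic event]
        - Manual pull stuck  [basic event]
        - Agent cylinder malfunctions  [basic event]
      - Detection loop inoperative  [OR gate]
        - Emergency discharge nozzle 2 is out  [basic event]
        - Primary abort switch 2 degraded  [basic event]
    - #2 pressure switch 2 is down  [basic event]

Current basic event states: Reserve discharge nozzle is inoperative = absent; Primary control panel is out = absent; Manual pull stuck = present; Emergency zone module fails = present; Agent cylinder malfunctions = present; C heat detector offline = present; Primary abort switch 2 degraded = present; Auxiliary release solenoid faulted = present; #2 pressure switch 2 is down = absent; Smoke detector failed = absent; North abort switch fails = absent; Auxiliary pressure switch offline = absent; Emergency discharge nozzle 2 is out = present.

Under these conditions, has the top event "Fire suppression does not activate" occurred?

Release chain fails [OR]: Reserve discharge nozzle is inoperative=not, North abort switch fails=not, Auxiliary pressure switch offline=not → no input occurs → does not occur.
Manual path down [AND]: Primary control panel is out=not, Smoke detector failed=not → not all inputs occur → does not occur.
Zone A inoperative [AND]: Emergency zone module fails=occurs, Auxiliary release solenoid faulted=occurs, Manual pull stuck=occurs, Agent cylinder malfunctions=occurs → all inputs occur → occurs.
Detection loop inoperative [OR]: Emergency discharge nozzle 2 is out=occurs, Primary abort switch 2 degraded=occurs → at least one input occurs → occurs.
Agent supply down [AND]: C heat detector offline=occurs, Zone A inoperative=occurs, Detection loop inoperative=occurs → all inputs occur → occurs.
Zone B inoperative [OR]: Agent supply down=occurs, #2 pressure switch 2 is down=not → at least one input occurs → occurs.
Fire suppression does not activate [OR]: Release chain fails=not, Manual path down=not, Zone B inoperative=occurs → at least one input occurs → occurs.

Yes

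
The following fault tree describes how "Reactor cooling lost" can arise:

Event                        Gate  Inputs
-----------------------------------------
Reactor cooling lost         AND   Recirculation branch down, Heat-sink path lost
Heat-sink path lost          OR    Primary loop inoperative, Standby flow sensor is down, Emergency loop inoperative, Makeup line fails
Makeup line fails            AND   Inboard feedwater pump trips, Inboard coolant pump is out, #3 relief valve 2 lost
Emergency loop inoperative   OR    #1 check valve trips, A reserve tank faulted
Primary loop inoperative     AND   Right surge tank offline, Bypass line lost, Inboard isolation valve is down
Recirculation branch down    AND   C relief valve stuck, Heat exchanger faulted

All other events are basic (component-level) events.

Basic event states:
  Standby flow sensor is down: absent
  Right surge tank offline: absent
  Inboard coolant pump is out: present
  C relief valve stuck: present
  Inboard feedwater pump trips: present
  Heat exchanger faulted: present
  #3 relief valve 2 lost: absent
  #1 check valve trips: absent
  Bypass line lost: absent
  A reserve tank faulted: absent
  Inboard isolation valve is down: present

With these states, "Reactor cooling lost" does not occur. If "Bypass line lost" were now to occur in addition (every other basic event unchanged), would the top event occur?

Counterfactual: set "Bypass line lost" to occurred.
Recirculation branch down [AND]: C relief valve stuck=occurs, Heat exchanger faulted=occurs → all inputs occur → occurs.
Primary loop inoperative [AND]: Right surge tank offline=not, Bypass line lost=occurs, Inboard isolation valve is down=occurs → not all inputs occur → does not occur.
Emergency loop inoperative [OR]: #1 check valve trips=not, A reserve tank faulted=not → no input occurs → does not occur.
Makeup line fails [AND]: Inboard feedwater pump trips=occurs, Inboard coolant pump is out=occurs, #3 relief valve 2 lost=not → not all inputs occur → does not occur.
Heat-sink path lost [OR]: Primary loop inoperative=not, Standby flow sensor is down=not, Emergency loop inoperative=not, Makeup line fails=not → no input occurs → does not occur.
Reactor cooling lost [AND]: Recirculation branch down=occurs, Heat-sink path lost=not → not all inputs occur → does not occur.

No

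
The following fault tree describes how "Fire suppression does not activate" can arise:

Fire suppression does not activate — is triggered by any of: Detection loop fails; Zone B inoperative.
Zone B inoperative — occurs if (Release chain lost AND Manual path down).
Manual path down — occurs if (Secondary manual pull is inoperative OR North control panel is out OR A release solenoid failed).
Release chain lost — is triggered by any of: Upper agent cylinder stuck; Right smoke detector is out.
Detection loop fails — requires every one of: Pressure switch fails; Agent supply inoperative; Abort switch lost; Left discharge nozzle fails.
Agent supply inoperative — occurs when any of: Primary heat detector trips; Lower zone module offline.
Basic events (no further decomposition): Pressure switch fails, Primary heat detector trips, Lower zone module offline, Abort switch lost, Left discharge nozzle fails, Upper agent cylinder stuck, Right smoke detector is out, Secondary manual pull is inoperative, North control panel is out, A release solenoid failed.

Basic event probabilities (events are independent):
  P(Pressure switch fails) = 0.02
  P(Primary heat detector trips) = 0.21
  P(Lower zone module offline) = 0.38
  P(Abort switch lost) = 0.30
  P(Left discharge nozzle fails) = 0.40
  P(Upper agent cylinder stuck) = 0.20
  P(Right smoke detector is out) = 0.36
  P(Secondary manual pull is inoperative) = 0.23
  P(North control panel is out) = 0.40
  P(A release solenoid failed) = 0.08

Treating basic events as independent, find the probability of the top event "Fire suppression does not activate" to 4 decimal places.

P(Agent supply inoperative) [OR] = 1 − (1−0.21) × (1−0.38) = 0.510200
P(Detection loop fails) [AND] = 0.02 × 0.510200 × 0.30 × 0.40 = 0.001224
P(Release chain lost) [OR] = 1 − (1−0.20) × (1−0.36) = 0.488000
P(Manual path down) [OR] = 1 − (1−0.23) × (1−0.40) × (1−0.08) = 0.574960
P(Zone B inoperative) [AND] = 0.488000 × 0.574960 = 0.280580
P(Fire suppression does not activate) [OR] = 1 − (1−0.001224) × (1−0.280580) = 0.281461
Rounded to 4 decimal places: P(Fire suppression does not activate) ≈ 0.2815.

0.2815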